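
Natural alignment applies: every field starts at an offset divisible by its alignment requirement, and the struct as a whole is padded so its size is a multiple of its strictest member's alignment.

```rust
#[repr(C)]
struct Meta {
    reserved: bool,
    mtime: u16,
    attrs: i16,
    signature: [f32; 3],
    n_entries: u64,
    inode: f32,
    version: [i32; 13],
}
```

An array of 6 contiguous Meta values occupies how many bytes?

528

@0: reserved [1B, align 1] → 1
+1 pad (align 2)
@2: mtime [2B, align 2] → 4
@4: attrs [2B, align 2] → 6
+2 pad (align 4)
@8: signature [12B, align 4] → 20
+4 pad (align 8)
@24: n_entries [8B, align 8] → 32
@32: inode [4B, align 4] → 36
@36: version [52B, align 4] → 88
size 88, align 8
array of 6: 6 × 88 = 528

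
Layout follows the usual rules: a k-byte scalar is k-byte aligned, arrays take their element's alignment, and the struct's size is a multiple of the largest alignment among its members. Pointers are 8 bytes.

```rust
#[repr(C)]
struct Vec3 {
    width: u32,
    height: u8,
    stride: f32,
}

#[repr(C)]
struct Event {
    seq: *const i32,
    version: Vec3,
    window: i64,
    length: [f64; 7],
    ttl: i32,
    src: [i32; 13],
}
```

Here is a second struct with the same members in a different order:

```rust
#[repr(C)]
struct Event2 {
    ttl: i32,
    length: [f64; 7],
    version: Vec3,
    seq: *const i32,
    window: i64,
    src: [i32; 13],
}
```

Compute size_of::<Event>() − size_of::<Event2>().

-8

Vec3: @0: width [4B, align 4] → 4; @4: height [1B, align 1] → 5; +3 pad (align 4); @8: stride [4B, align 4] → 12; size 12, align 4
@0: seq [8B, align 8] → 8
@8: version [12B, align 4] → 20
+4 pad (align 8)
@24: window [8B, align 8] → 32
@32: length [56B, align 8] → 88
@88: ttl [4B, align 4] → 92
@92: src [52B, align 4] → 144
size 144, align 8
— Event2 —
@0: ttl [4B, align 4] → 4
+4 pad (align 8)
@8: length [56B, align 8] → 64
@64: version [12B, align 4] → 76
+4 pad (align 8)
@80: seq [8B, align 8] → 88
@88: window [8B, align 8] → 96
@96: src [52B, align 4] → 148
+4 tail pad (align 8)
size 152, align 8
144 − 152 = -8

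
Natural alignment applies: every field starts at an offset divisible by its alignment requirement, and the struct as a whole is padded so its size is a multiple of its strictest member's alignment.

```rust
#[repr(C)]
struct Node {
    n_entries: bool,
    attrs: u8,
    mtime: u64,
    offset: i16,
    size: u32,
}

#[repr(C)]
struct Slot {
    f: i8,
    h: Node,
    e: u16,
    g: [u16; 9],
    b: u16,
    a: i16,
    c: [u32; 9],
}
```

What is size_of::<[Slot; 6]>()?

576

Node: 0..1  n_entries  (1B, 1-aligned); 1..2  attrs  (1B, 1-aligned); 2..8  -- padding (6B); 8..16  mtime  (8B, 8-aligned); 16..18  offset  (2B, 2-aligned); 18..20  -- padding (2B); 20..24  size  (4B, 4-aligned); sizeof = 24, alignof = 8
0..1  f  (1B, 1-aligned)
1..8  -- padding (7B)
8..32  h  (24B, 8-aligned)
32..34  e  (2B, 2-aligned)
34..52  g  (18B, 2-aligned)
52..54  b  (2B, 2-aligned)
54..56  a  (2B, 2-aligned)
56..92  c  (36B, 4-aligned)
92..96  -- tail padding (4B)
sizeof = 96, alignof = 8
array of 6: 6 × 96 = 576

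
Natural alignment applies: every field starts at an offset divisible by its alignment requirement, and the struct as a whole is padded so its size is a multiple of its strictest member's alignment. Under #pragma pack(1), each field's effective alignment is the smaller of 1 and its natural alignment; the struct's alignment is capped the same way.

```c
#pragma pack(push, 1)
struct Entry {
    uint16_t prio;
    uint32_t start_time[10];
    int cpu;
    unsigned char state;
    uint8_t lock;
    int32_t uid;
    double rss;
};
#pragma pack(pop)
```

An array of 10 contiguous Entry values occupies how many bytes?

600

prio at 0 (size 2, align 1) → ends 2
start_time at 2 (size 40, align 1) → ends 42
cpu at 42 (size 4, align 1) → ends 46
state at 46 (size 1, align 1) → ends 47
lock at 47 (size 1, align 1) → ends 48
uid at 48 (size 4, align 1) → ends 52
rss at 52 (size 8, align 1) → ends 60
total 60 bytes, alignment 1
array of 10: 10 × 60 = 600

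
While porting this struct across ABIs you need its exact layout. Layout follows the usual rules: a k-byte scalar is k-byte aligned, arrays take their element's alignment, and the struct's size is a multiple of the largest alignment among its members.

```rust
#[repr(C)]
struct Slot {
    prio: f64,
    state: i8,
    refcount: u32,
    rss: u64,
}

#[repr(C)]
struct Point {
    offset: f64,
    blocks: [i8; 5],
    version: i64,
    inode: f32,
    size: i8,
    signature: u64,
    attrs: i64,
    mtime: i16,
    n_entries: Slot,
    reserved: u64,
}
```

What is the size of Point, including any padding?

88

Slot: 0..8  prio  (8B, 8-aligned); 8..9  state  (1B, 1-aligned); 9..12  -- padding (3B); 12..16  refcount  (4B, 4-aligned); 16..24  rss  (8B, 8-aligned); sizeof = 24, alignof = 8
0..8  offset  (8B, 8-aligned)
8..13  blocks  (5B, 1-aligned)
13..16  -- padding (3B)
16..24  version  (8B, 8-aligned)
24..28  inode  (4B, 4-aligned)
28..29  size  (1B, 1-aligned)
29..32  -- padding (3B)
32..40  signature  (8B, 8-aligned)
40..48  attrs  (8B, 8-aligned)
48..50  mtime  (2B, 2-aligned)
50..56  -- padding (6B)
56..80  n_entries  (24B, 8-aligned)
80..88  reserved  (8B, 8-aligned)
sizeof = 88, alignof = 8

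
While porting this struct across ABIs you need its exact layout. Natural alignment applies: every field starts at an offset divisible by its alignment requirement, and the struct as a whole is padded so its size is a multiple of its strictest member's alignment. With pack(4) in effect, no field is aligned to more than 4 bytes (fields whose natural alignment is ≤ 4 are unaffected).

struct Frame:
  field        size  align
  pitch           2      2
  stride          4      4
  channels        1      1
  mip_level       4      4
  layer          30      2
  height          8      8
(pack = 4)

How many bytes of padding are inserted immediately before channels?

@0: pitch [2B, align 2] → 2
+2 pad (align 4)
@4: stride [4B, align 4] → 8
@8: channels [1B, align 1] → 9

0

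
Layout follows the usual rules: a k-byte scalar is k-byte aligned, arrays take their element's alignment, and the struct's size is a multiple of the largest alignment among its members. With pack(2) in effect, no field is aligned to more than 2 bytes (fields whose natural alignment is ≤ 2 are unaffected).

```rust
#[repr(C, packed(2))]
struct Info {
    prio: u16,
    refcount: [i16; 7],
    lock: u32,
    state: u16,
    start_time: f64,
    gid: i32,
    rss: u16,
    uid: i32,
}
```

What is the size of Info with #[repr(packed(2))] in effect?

40

@0: prio [2B, align 2] → 2
@2: refcount [14B, align 2] → 16
@16: lock [4B, align 2] → 20
@20: state [2B, align 2] → 22
@22: start_time [8B, align 2] → 30
@30: gid [4B, align 2] → 34
@34: rss [2B, align 2] → 36
@36: uid [4B, align 2] → 40
size 40, align 2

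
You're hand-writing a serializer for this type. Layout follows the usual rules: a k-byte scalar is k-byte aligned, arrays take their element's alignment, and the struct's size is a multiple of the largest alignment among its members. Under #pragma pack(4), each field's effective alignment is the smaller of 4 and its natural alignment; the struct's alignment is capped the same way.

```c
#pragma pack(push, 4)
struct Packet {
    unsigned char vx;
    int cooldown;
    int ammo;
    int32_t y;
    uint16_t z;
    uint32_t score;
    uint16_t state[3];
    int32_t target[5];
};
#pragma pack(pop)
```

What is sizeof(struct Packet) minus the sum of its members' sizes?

vx at 0 (size 1, align 1) → ends 1
pad 3 to align 4 for cooldown
cooldown at 4 (size 4, align 4) → ends 8
ammo at 8 (size 4, align 4) → ends 12
y at 12 (size 4, align 4) → ends 16
z at 16 (size 2, align 2) → ends 18
pad 2 to align 4 for score
score at 20 (size 4, align 4) → ends 24
state at 24 (size 6, align 2) → ends 30
pad 2 to align 4 for target
target at 32 (size 20, align 4) → ends 52
total 52 bytes, alignment 4
data bytes 45, size 52 → padding 7

7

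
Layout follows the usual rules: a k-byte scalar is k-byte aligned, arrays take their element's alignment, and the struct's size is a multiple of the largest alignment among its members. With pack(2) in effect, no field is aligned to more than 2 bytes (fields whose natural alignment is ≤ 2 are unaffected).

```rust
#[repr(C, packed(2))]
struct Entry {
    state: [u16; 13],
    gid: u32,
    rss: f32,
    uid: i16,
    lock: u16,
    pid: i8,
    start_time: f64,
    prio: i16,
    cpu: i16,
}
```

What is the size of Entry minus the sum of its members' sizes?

1

0..26  state  (26B, 2-aligned)
26..30  gid  (4B, 2-aligned)
30..34  rss  (4B, 2-aligned)
34..36  uid  (2B, 2-aligned)
36..38  lock  (2B, 2-aligned)
38..39  pid  (1B, 1-aligned)
39..40  -- padding (1B)
40..48  start_time  (8B, 2-aligned)
48..50  prio  (2B, 2-aligned)
50..52  cpu  (2B, 2-aligned)
sizeof = 52, alignof = 2
data bytes 51, size 52 → padding 1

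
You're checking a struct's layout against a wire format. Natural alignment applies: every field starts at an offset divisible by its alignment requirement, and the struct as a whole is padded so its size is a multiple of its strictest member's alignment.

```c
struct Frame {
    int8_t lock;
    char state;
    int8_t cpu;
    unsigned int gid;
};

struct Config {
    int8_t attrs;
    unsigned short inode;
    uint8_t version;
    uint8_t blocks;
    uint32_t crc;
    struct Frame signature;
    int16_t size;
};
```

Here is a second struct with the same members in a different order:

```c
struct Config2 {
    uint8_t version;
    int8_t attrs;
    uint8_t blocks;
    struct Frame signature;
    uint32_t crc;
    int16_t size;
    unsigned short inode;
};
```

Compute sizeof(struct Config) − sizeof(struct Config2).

4

Frame: 0..1  lock  (1B, 1-aligned); 1..2  state  (1B, 1-aligned); 2..3  cpu  (1B, 1-aligned); 3..4  -- padding (1B); 4..8  gid  (4B, 4-aligned); sizeof = 8, alignof = 4
0..1  attrs  (1B, 1-aligned)
1..2  -- padding (1B)
2..4  inode  (2B, 2-aligned)
4..5  version  (1B, 1-aligned)
5..6  blocks  (1B, 1-aligned)
6..8  -- padding (2B)
8..12  crc  (4B, 4-aligned)
12..20  signature  (8B, 4-aligned)
20..22  size  (2B, 2-aligned)
22..24  -- tail padding (2B)
sizeof = 24, alignof = 4
— Config2 —
0..1  version  (1B, 1-aligned)
1..2  attrs  (1B, 1-aligned)
2..3  blocks  (1B, 1-aligned)
3..4  -- padding (1B)
4..12  signature  (8B, 4-aligned)
12..16  crc  (4B, 4-aligned)
16..18  size  (2B, 2-aligned)
18..20  inode  (2B, 2-aligned)
sizeof = 20, alignof = 4
24 − 20 = 4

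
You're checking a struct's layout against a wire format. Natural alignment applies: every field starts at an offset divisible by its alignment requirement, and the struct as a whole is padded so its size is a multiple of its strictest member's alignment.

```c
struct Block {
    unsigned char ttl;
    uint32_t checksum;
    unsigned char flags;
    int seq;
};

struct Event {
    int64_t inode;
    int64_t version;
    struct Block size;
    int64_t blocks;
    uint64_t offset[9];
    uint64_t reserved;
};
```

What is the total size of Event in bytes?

120 bytes

Block: ttl at 0 (size 1, align 1) → ends 1; pad 3 to align 4 for checksum; checksum at 4 (size 4, align 4) → ends 8; flags at 8 (size 1, align 1) → ends 9; pad 3 to align 4 for seq; seq at 12 (size 4, align 4) → ends 16; total 16 bytes, alignment 4
inode at 0 (size 8, align 8) → ends 8
version at 8 (size 8, align 8) → ends 16
size at 16 (size 16, align 4) → ends 32
blocks at 32 (size 8, align 8) → ends 40
offset at 40 (size 72, align 8) → ends 112
reserved at 112 (size 8, align 8) → ends 120
total 120 bytes, alignment 8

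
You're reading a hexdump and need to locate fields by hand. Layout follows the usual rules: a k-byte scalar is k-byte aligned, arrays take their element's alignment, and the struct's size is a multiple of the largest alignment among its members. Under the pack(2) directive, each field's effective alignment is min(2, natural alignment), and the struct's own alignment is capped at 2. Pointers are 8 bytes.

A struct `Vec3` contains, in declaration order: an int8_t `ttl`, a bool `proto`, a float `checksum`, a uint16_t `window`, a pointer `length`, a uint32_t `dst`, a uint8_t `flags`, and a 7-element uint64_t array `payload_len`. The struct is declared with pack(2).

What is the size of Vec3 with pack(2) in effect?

78

@0: ttl [1B, align 1] → 1
@1: proto [1B, align 1] → 2
@2: checksum [4B, align 2] → 6
@6: window [2B, align 2] → 8
@8: length [8B, align 2] → 16
@16: dst [4B, align 2] → 20
@20: flags [1B, align 1] → 21
+1 pad (align 2)
@22: payload_len [56B, align 2] → 78
size 78, align 2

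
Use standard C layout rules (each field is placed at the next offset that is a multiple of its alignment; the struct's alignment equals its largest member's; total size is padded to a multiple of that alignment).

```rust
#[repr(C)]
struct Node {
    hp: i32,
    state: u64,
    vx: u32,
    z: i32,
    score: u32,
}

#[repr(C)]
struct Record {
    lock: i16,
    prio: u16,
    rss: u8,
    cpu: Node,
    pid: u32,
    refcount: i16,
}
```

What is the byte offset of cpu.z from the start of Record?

Node: @0: hp [4B, align 4] → 4; +4 pad (align 8); @8: state [8B, align 8] → 16; @16: vx [4B, align 4] → 20; @20: z [4B, align 4] → 24; @24: score [4B, align 4] → 28; +4 tail pad (align 8); size 32, align 8
@0: lock [2B, align 2] → 2
@2: prio [2B, align 2] → 4
@4: rss [1B, align 1] → 5
+3 pad (align 8)
@8: cpu [32B, align 8] → 40
within Node: z at 20
8 + 20 = 28

28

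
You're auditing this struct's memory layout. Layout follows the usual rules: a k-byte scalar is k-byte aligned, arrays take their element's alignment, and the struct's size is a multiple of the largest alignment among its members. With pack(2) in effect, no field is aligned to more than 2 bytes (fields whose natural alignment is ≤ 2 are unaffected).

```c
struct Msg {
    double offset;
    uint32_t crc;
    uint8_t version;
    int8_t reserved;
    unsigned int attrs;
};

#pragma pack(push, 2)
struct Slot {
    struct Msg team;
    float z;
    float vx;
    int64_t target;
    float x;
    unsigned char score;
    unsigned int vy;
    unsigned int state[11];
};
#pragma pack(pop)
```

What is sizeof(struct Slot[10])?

940

Msg: 0..8  offset  (8B, 8-aligned); 8..12  crc  (4B, 4-aligned); 12..13  version  (1B, 1-aligned); 13..14  reserved  (1B, 1-aligned); 14..16  -- padding (2B); 16..20  attrs  (4B, 4-aligned); 20..24  -- tail padding (4B); sizeof = 24, alignof = 8
0..24  team  (24B, 2-aligned)
24..28  z  (4B, 2-aligned)
28..32  vx  (4B, 2-aligned)
32..40  target  (8B, 2-aligned)
40..44  x  (4B, 2-aligned)
44..45  score  (1B, 1-aligned)
45..46  -- padding (1B)
46..50  vy  (4B, 2-aligned)
50..94  state  (44B, 2-aligned)
sizeof = 94, alignof = 2
array of 10: 10 × 94 = 940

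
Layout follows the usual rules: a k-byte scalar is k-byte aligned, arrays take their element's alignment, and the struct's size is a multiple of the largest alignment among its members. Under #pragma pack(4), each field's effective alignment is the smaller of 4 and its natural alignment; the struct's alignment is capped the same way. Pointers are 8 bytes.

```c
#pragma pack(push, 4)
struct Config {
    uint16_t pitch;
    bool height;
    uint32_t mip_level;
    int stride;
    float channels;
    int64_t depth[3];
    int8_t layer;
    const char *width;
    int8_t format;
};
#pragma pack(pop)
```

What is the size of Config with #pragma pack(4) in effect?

pitch at 0 (size 2, align 2) → ends 2
height at 2 (size 1, align 1) → ends 3
pad 1 to align 4 for mip_level
mip_level at 4 (size 4, align 4) → ends 8
stride at 8 (size 4, align 4) → ends 12
channels at 12 (size 4, align 4) → ends 16
depth at 16 (size 24, align 4) → ends 40
layer at 40 (size 1, align 1) → ends 41
pad 3 to align 4 for width
width at 44 (size 8, align 4) → ends 52
format at 52 (size 1, align 1) → ends 53
tail pad 3 to reach multiple of 4
total 56 bytes, alignment 4

56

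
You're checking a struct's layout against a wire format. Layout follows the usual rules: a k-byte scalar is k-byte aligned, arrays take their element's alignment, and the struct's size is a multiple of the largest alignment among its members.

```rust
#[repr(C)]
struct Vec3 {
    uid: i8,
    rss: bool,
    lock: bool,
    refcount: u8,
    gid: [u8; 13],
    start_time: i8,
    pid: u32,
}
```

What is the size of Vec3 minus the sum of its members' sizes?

2

@0: uid [1B, align 1] → 1
@1: rss [1B, align 1] → 2
@2: lock [1B, align 1] → 3
@3: refcount [1B, align 1] → 4
@4: gid [13B, align 1] → 17
@17: start_time [1B, align 1] → 18
+2 pad (align 4)
@20: pid [4B, align 4] → 24
size 24, align 4
data bytes 22, size 24 → padding 2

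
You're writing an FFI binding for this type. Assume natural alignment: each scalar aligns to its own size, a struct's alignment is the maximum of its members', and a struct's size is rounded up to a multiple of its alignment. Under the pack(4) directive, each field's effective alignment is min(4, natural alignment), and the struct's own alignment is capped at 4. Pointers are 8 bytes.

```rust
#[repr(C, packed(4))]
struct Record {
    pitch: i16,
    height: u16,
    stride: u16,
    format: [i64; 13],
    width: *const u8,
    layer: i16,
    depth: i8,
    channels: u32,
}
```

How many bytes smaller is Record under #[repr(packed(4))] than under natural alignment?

natural layout:
  0..2  pitch  (2B, 2-aligned)
  2..4  height  (2B, 2-aligned)
  4..6  stride  (2B, 2-aligned)
  6..8  -- padding (2B)
  8..112  format  (104B, 8-aligned)
  112..120  width  (8B, 8-aligned)
  120..122  layer  (2B, 2-aligned)
  122..123  depth  (1B, 1-aligned)
  123..124  -- padding (1B)
  124..128  channels  (4B, 4-aligned)
  sizeof = 128, alignof = 8
packed(4) layout:
  0..2  pitch  (2B, 2-aligned)
  2..4  height  (2B, 2-aligned)
  4..6  stride  (2B, 2-aligned)
  6..8  -- padding (2B)
  8..112  format  (104B, 4-aligned)
  112..120  width  (8B, 4-aligned)
  120..122  layer  (2B, 2-aligned)
  122..123  depth  (1B, 1-aligned)
  123..124  -- padding (1B)
  124..128  channels  (4B, 4-aligned)
  sizeof = 128, alignof = 4
128 − 128 = 0

0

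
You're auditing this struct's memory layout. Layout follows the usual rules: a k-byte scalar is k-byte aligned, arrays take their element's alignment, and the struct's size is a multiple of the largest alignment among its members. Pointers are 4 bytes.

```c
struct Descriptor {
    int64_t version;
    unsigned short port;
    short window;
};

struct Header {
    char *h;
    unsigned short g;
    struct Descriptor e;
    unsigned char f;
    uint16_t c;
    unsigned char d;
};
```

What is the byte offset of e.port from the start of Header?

Descriptor: version at 0 (size 8, align 8) → ends 8; port at 8 (size 2, align 2) → ends 10; window at 10 (size 2, align 2) → ends 12; tail pad 4 to reach multiple of 8; total 16 bytes, alignment 8
h at 0 (size 4, align 4) → ends 4
g at 4 (size 2, align 2) → ends 6
pad 2 to align 8 for e
e at 8 (size 16, align 8) → ends 24
within Descriptor: port at 8
8 + 8 = 16

16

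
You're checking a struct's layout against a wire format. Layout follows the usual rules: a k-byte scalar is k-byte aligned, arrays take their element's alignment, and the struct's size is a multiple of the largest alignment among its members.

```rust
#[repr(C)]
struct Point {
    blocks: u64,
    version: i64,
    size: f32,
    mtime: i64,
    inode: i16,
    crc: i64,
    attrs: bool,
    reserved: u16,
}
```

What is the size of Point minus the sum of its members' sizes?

15

blocks at 0 (size 8, align 8) → ends 8
version at 8 (size 8, align 8) → ends 16
size at 16 (size 4, align 4) → ends 20
pad 4 to align 8 for mtime
mtime at 24 (size 8, align 8) → ends 32
inode at 32 (size 2, align 2) → ends 34
pad 6 to align 8 for crc
crc at 40 (size 8, align 8) → ends 48
attrs at 48 (size 1, align 1) → ends 49
pad 1 to align 2 for reserved
reserved at 50 (size 2, align 2) → ends 52
tail pad 4 to reach multiple of 8
total 56 bytes, alignment 8
data bytes 41, size 56 → padding 15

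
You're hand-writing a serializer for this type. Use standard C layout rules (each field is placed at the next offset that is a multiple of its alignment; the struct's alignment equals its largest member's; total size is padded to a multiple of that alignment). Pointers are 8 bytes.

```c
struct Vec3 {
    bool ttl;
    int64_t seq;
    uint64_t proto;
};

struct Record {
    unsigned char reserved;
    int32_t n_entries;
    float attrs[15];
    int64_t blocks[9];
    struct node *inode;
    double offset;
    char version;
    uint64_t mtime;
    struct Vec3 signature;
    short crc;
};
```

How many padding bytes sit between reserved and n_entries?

3

Vec3: 0..1  ttl  (1B, 1-aligned); 1..8  -- padding (7B); 8..16  seq  (8B, 8-aligned); 16..24  proto  (8B, 8-aligned); sizeof = 24, alignof = 8
0..1  reserved  (1B, 1-aligned)
1..4  -- padding (3B)
4..8  n_entries  (4B, 4-aligned)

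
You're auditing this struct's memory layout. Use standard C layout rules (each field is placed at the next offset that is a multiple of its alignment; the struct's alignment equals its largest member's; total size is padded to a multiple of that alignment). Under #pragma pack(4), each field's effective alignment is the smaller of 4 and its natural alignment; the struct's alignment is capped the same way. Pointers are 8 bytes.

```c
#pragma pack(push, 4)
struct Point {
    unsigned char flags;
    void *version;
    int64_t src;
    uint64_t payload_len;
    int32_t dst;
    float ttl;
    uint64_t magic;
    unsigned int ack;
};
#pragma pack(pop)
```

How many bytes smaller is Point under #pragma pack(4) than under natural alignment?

natural layout:
  @0: flags [1B, align 1] → 1
  +7 pad (align 8)
  @8: version [8B, align 8] → 16
  @16: src [8B, align 8] → 24
  @24: payload_len [8B, align 8] → 32
  @32: dst [4B, align 4] → 36
  @36: ttl [4B, align 4] → 40
  @40: magic [8B, align 8] → 48
  @48: ack [4B, align 4] → 52
  +4 tail pad (align 8)
  size 56, align 8
packed(4) layout:
  @0: flags [1B, align 1] → 1
  +3 pad (align 4)
  @4: version [8B, align 4] → 12
  @12: src [8B, align 4] → 20
  @20: payload_len [8B, align 4] → 28
  @28: dst [4B, align 4] → 32
  @32: ttl [4B, align 4] → 36
  @36: magic [8B, align 4] → 44
  @44: ack [4B, align 4] → 48
  size 48, align 4
56 − 48 = 8

8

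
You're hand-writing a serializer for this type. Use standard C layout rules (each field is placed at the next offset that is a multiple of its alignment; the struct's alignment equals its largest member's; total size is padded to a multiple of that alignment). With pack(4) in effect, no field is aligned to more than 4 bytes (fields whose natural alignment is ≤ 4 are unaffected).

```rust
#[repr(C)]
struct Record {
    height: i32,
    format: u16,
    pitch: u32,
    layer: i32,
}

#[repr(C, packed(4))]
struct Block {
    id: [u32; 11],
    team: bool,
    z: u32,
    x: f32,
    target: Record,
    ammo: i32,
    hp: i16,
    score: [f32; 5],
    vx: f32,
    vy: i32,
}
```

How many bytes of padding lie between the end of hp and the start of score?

2

Record: @0: height [4B, align 4] → 4; @4: format [2B, align 2] → 6; +2 pad (align 4); @8: pitch [4B, align 4] → 12; @12: layer [4B, align 4] → 16; size 16, align 4
@0: id [44B, align 4] → 44
@44: team [1B, align 1] → 45
+3 pad (align 4)
@48: z [4B, align 4] → 52
@52: x [4B, align 4] → 56
@56: target [16B, align 4] → 72
@72: ammo [4B, align 4] → 76
@76: hp [2B, align 2] → 78
+2 pad (align 4)
@80: score [20B, align 4] → 100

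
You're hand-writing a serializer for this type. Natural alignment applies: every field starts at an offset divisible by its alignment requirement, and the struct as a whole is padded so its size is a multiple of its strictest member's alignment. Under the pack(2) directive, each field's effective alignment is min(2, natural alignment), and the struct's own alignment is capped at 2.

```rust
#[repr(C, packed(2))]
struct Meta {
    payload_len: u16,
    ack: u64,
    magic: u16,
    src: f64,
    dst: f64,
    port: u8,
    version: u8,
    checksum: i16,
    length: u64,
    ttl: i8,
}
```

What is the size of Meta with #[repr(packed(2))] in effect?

42

0..2  payload_len  (2B, 2-aligned)
2..10  ack  (8B, 2-aligned)
10..12  magic  (2B, 2-aligned)
12..20  src  (8B, 2-aligned)
20..28  dst  (8B, 2-aligned)
28..29  port  (1B, 1-aligned)
29..30  version  (1B, 1-aligned)
30..32  checksum  (2B, 2-aligned)
32..40  length  (8B, 2-aligned)
40..41  ttl  (1B, 1-aligned)
41..42  -- tail padding (1B)
sizeof = 42, alignof = 2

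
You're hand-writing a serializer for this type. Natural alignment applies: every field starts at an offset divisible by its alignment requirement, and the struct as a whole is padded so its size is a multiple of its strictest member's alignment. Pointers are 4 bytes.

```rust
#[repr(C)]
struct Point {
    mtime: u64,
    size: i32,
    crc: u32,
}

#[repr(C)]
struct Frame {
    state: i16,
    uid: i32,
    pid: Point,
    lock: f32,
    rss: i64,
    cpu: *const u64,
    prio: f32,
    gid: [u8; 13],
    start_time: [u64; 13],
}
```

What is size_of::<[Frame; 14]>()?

2352

Point: @0: mtime [8B, align 8] → 8; @8: size [4B, align 4] → 12; @12: crc [4B, align 4] → 16; size 16, align 8
@0: state [2B, align 2] → 2
+2 pad (align 4)
@4: uid [4B, align 4] → 8
@8: pid [16B, align 8] → 24
@24: lock [4B, align 4] → 28
+4 pad (align 8)
@32: rss [8B, align 8] → 40
@40: cpu [4B, align 4] → 44
@44: prio [4B, align 4] → 48
@48: gid [13B, align 1] → 61
+3 pad (align 8)
@64: start_time [104B, align 8] → 168
size 168, align 8
array of 14: 14 × 168 = 2352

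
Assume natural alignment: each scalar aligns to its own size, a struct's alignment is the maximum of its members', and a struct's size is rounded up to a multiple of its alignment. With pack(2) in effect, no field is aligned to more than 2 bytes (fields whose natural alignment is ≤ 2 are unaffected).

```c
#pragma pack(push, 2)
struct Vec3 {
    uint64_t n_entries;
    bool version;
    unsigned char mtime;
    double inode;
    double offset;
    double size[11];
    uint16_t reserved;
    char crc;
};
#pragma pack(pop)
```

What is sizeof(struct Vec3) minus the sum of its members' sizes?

0..8  n_entries  (8B, 2-aligned)
8..9  version  (1B, 1-aligned)
9..10  mtime  (1B, 1-aligned)
10..18  inode  (8B, 2-aligned)
18..26  offset  (8B, 2-aligned)
26..114  size  (88B, 2-aligned)
114..116  reserved  (2B, 2-aligned)
116..117  crc  (1B, 1-aligned)
117..118  -- tail padding (1B)
sizeof = 118, alignof = 2
data bytes 117, size 118 → padding 1

1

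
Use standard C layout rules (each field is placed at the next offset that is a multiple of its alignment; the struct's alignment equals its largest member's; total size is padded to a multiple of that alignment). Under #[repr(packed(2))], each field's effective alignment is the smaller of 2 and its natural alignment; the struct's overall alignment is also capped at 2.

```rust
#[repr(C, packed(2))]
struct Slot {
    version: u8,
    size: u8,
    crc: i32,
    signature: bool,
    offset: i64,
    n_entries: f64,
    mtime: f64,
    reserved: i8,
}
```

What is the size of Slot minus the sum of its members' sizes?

0..1  version  (1B, 1-aligned)
1..2  size  (1B, 1-aligned)
2..6  crc  (4B, 2-aligned)
6..7  signature  (1B, 1-aligned)
7..8  -- padding (1B)
8..16  offset  (8B, 2-aligned)
16..24  n_entries  (8B, 2-aligned)
24..32  mtime  (8B, 2-aligned)
32..33  reserved  (1B, 1-aligned)
33..34  -- tail padding (1B)
sizeof = 34, alignof = 2
data bytes 32, size 34 → padding 2

2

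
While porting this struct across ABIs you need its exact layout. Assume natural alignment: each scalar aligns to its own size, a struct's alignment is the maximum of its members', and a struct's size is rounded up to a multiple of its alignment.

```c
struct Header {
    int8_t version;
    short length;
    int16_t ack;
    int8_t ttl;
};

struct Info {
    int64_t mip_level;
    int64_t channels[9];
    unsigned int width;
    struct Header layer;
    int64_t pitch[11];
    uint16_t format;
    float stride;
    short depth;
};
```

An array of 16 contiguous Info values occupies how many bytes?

3200

Header: @0: version [1B, align 1] → 1; +1 pad (align 2); @2: length [2B, align 2] → 4; @4: ack [2B, align 2] → 6; @6: ttl [1B, align 1] → 7; +1 tail pad (align 2); size 8, align 2
@0: mip_level [8B, align 8] → 8
@8: channels [72B, align 8] → 80
@80: width [4B, align 4] → 84
@84: layer [8B, align 2] → 92
+4 pad (align 8)
@96: pitch [88B, align 8] → 184
@184: format [2B, align 2] → 186
+2 pad (align 4)
@188: stride [4B, align 4] → 192
@192: depth [2B, align 2] → 194
+6 tail pad (align 8)
size 200, align 8
array of 16: 16 × 200 = 3200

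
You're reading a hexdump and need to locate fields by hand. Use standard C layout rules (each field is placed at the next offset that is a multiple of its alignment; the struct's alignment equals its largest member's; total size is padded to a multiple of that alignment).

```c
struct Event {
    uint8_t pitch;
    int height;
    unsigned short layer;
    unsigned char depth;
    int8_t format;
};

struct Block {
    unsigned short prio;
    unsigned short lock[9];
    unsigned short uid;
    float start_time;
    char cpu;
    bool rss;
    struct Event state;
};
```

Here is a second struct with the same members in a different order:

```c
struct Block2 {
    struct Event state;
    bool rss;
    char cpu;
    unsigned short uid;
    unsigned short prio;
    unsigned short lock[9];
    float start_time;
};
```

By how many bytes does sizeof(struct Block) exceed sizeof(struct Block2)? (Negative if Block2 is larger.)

Event: @0: pitch [1B, align 1] → 1; +3 pad (align 4); @4: height [4B, align 4] → 8; @8: layer [2B, align 2] → 10; @10: depth [1B, align 1] → 11; @11: format [1B, align 1] → 12; size 12, align 4
@0: prio [2B, align 2] → 2
@2: lock [18B, align 2] → 20
@20: uid [2B, align 2] → 22
+2 pad (align 4)
@24: start_time [4B, align 4] → 28
@28: cpu [1B, align 1] → 29
@29: rss [1B, align 1] → 30
+2 pad (align 4)
@32: state [12B, align 4] → 44
size 44, align 4
— Block2 —
@0: state [12B, align 4] → 12
@12: rss [1B, align 1] → 13
@13: cpu [1B, align 1] → 14
@14: uid [2B, align 2] → 16
@16: prio [2B, align 2] → 18
@18: lock [18B, align 2] → 36
@36: start_time [4B, align 4] → 40
size 40, align 4
44 − 40 = 4

4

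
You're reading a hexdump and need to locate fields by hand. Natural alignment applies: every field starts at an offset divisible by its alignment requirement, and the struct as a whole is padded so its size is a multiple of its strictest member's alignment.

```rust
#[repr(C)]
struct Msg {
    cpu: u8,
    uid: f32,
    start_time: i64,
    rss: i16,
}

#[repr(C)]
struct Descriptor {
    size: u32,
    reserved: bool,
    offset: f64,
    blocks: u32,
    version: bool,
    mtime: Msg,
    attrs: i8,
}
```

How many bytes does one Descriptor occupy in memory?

56

Msg: 0..1  cpu  (1B, 1-aligned); 1..4  -- padding (3B); 4..8  uid  (4B, 4-aligned); 8..16  start_time  (8B, 8-aligned); 16..18  rss  (2B, 2-aligned); 18..24  -- tail padding (6B); sizeof = 24, alignof = 8
0..4  size  (4B, 4-aligned)
4..5  reserved  (1B, 1-aligned)
5..8  -- padding (3B)
8..16  offset  (8B, 8-aligned)
16..20  blocks  (4B, 4-aligned)
20..21  version  (1B, 1-aligned)
21..24  -- padding (3B)
24..48  mtime  (24B, 8-aligned)
48..49  attrs  (1B, 1-aligned)
49..56  -- tail padding (7B)
sizeof = 56, alignof = 8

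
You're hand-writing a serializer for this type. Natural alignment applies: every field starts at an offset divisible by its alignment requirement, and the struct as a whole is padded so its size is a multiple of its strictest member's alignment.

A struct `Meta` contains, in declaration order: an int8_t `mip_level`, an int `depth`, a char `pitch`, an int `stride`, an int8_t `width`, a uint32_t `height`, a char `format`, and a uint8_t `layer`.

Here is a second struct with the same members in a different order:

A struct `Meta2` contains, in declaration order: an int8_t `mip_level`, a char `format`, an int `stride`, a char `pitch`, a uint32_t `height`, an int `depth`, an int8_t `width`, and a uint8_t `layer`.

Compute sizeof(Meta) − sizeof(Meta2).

@0: mip_level [1B, align 1] → 1
+3 pad (align 4)
@4: depth [4B, align 4] → 8
@8: pitch [1B, align 1] → 9
+3 pad (align 4)
@12: stride [4B, align 4] → 16
@16: width [1B, align 1] → 17
+3 pad (align 4)
@20: height [4B, align 4] → 24
@24: format [1B, align 1] → 25
@25: layer [1B, align 1] → 26
+2 tail pad (align 4)
size 28, align 4
— Meta2 —
@0: mip_level [1B, align 1] → 1
@1: format [1B, align 1] → 2
+2 pad (align 4)
@4: stride [4B, align 4] → 8
@8: pitch [1B, align 1] → 9
+3 pad (align 4)
@12: height [4B, align 4] → 16
@16: depth [4B, align 4] → 20
@20: width [1B, align 1] → 21
@21: layer [1B, align 1] → 22
+2 tail pad (align 4)
size 24, align 4
28 − 24 = 4

4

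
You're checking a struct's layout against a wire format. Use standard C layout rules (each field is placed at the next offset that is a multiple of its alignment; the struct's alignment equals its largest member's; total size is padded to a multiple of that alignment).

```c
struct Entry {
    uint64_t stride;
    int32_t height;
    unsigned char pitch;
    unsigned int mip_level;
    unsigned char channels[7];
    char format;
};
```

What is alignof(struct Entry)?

8

member alignments: stride=8, height=4, pitch=1, mip_level=4, channels=1, format=1
max = 8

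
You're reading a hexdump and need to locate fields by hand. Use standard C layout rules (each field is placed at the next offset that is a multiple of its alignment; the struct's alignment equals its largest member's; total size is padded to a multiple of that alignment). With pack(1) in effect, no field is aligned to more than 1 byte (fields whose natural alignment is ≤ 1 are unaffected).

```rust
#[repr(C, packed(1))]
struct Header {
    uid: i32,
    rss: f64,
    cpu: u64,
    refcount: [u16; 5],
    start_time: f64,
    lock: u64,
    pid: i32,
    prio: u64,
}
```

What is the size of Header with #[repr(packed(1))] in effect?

58

0..4  uid  (4B, 1-aligned)
4..12  rss  (8B, 1-aligned)
12..20  cpu  (8B, 1-aligned)
20..30  refcount  (10B, 1-aligned)
30..38  start_time  (8B, 1-aligned)
38..46  lock  (8B, 1-aligned)
46..50  pid  (4B, 1-aligned)
50..58  prio  (8B, 1-aligned)
sizeof = 58, alignof = 1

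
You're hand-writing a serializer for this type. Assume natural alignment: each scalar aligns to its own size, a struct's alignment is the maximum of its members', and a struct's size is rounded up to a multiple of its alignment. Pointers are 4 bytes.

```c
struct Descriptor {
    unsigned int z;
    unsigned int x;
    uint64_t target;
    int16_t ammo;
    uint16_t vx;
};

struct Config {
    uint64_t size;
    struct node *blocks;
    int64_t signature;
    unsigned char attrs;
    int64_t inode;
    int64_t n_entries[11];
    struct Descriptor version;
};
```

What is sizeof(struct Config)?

Descriptor: z at 0 (size 4, align 4) → ends 4; x at 4 (size 4, align 4) → ends 8; target at 8 (size 8, align 8) → ends 16; ammo at 16 (size 2, align 2) → ends 18; vx at 18 (size 2, align 2) → ends 20; tail pad 4 to reach multiple of 8; total 24 bytes, alignment 8
size at 0 (size 8, align 8) → ends 8
blocks at 8 (size 4, align 4) → ends 12
pad 4 to align 8 for signature
signature at 16 (size 8, align 8) → ends 24
attrs at 24 (size 1, align 1) → ends 25
pad 7 to align 8 for inode
inode at 32 (size 8, align 8) → ends 40
n_entries at 40 (size 88, align 8) → ends 128
version at 128 (size 24, align 8) → ends 152
total 152 bytes, alignment 8

152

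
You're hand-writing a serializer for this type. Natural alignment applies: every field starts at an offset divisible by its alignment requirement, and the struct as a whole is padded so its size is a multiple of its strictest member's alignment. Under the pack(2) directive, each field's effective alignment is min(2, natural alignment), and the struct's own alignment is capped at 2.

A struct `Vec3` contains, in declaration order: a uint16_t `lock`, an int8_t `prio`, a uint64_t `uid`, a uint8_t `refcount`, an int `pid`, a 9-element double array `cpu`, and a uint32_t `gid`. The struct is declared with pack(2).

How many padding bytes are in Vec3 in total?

2

0..2  lock  (2B, 2-aligned)
2..3  prio  (1B, 1-aligned)
3..4  -- padding (1B)
4..12  uid  (8B, 2-aligned)
12..13  refcount  (1B, 1-aligned)
13..14  -- padding (1B)
14..18  pid  (4B, 2-aligned)
18..90  cpu  (72B, 2-aligned)
90..94  gid  (4B, 2-aligned)
sizeof = 94, alignof = 2
data bytes 92, size 94 → padding 2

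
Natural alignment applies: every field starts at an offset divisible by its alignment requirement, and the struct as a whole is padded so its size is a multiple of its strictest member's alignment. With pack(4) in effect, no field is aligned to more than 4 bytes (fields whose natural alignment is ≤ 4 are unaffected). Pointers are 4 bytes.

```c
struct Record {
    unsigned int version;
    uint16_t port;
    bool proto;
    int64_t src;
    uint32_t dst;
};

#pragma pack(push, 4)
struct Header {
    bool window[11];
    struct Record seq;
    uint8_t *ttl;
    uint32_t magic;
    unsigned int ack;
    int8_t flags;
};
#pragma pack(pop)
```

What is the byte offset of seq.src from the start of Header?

Record: @0: version [4B, align 4] → 4; @4: port [2B, align 2] → 6; @6: proto [1B, align 1] → 7; +1 pad (align 8); @8: src [8B, align 8] → 16; @16: dst [4B, align 4] → 20; +4 tail pad (align 8); size 24, align 8
@0: window [11B, align 1] → 11
+1 pad (align 4)
@12: seq [24B, align 4] → 36
within Record: src at 8
12 + 8 = 20

20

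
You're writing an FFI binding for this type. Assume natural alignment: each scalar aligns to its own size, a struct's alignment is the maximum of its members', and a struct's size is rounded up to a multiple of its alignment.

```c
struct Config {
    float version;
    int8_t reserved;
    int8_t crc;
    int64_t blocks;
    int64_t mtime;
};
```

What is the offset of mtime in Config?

@0: version [4B, align 4] → 4
@4: reserved [1B, align 1] → 5
@5: crc [1B, align 1] → 6
+2 pad (align 8)
@8: blocks [8B, align 8] → 16
@16: mtime [8B, align 8] → 24

16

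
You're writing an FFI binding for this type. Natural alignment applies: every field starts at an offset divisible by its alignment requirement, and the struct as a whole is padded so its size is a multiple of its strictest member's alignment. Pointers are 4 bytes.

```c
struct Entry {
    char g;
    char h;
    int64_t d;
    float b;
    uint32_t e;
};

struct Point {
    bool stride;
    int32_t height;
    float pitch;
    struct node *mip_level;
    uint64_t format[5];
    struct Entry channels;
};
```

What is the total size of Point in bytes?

Entry: 0..1  g  (1B, 1-aligned); 1..2  h  (1B, 1-aligned); 2..8  -- padding (6B); 8..16  d  (8B, 8-aligned); 16..20  b  (4B, 4-aligned); 20..24  e  (4B, 4-aligned); sizeof = 24, alignof = 8
0..1  stride  (1B, 1-aligned)
1..4  -- padding (3B)
4..8  height  (4B, 4-aligned)
8..12  pitch  (4B, 4-aligned)
12..16  mip_level  (4B, 4-aligned)
16..56  format  (40B, 8-aligned)
56..80  channels  (24B, 8-aligned)
sizeof = 80, alignof = 8

80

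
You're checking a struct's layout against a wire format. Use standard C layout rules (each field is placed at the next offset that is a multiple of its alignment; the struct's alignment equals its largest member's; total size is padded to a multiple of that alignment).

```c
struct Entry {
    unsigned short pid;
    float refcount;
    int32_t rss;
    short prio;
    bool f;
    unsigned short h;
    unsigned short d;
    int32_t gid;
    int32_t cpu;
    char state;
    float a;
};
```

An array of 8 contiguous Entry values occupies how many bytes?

@0: pid [2B, align 2] → 2
+2 pad (align 4)
@4: refcount [4B, align 4] → 8
@8: rss [4B, align 4] → 12
@12: prio [2B, align 2] → 14
@14: f [1B, align 1] → 15
+1 pad (align 2)
@16: h [2B, align 2] → 18
@18: d [2B, align 2] → 20
@20: gid [4B, align 4] → 24
@24: cpu [4B, align 4] → 28
@28: state [1B, align 1] → 29
+3 pad (align 4)
@32: a [4B, align 4] → 36
size 36, align 4
array of 8: 8 × 36 = 288

288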